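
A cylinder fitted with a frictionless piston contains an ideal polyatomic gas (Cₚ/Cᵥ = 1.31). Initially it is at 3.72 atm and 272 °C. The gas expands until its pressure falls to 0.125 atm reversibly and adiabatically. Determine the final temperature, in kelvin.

Along an adiabat T P^((1−γ)/γ) is constant, so T₂ = T₁ (P₂/P₁)^((γ−1)/γ).
T₁ = 272 °C = 545.1 K.
T₂ = 545.1 × (0.125/3.72)^(0.237) = 244.2 K.

T₂ ≈ 244 K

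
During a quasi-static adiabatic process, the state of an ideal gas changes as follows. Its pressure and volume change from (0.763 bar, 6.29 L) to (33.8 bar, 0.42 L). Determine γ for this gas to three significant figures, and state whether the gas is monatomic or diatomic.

PV^γ = const ⇒ γ = ln(P₂/P₁) / ln(V₁/V₂).
γ = ln(33.8/0.763) / ln(6.29/0.42) = 1.401.
γ ≈ 1.40 is close to 7/5, so the gas is diatomic.

γ ≈ 1.40; diatomic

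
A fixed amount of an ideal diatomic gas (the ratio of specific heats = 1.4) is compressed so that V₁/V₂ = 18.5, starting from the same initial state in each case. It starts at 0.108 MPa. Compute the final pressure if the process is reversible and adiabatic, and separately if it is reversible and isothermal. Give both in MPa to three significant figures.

adiabatic: 6.42 MPa; isothermal: 2.00 MPa

Isothermal: P₂ = P₁(V₁/V₂) = 0.108×18.5 = 1.998 MPa.
Adiabatic: P₂ = P₁(V₁/V₂)^γ = 0.108×18.5^(1.4) = 6.419 MPa.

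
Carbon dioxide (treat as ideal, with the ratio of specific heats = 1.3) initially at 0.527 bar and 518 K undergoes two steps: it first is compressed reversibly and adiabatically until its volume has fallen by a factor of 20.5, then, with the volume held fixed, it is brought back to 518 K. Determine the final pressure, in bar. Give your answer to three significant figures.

P₃ ≈ 10.8 bar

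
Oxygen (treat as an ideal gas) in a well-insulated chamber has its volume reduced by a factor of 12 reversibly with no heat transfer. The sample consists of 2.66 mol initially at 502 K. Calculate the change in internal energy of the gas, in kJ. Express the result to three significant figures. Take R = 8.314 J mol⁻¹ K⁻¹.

For a reversible adiabat TV^(γ−1) is constant, so T₂ = T₁ (V₁/V₂)^(γ−1).
γ = 7/5 for a diatomic ideal gas, so γ−1 = 2/5.
T₂ = 502 × 12^(2/5) = 1356 K.
Q = 0, so ΔU = W_on_gas = nCᵥΔT with Cᵥ = R/(γ−1) = 20.79 J/(mol·K).
ΔU = 2.66 × 20.79 × (1356 − 502) = 47240 J.

ΔU ≈ 47.2 kJ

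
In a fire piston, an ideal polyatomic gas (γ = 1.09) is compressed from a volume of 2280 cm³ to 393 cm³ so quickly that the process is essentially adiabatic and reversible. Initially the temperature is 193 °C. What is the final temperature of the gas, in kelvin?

For a reversible adiabat TV^(γ−1) is constant, so T₂ = T₁ (V₁/V₂)^(γ−1).
T₁ = 193 °C = 466.1 K.
T₂ = 466.1 × (2280/393)^(0.09) = 546.1 K.

T₂ ≈ 546 K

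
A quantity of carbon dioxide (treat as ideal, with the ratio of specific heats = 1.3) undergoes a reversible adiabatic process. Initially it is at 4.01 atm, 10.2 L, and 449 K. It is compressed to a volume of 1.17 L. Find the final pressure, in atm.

Since PV^γ is constant along a reversible adiabat, P₂ = P₁ (V₁/V₂)^γ.
P₂ = 4.01 × (10.2/1.17)^(1.3) = 66.94 atm.

P₂ ≈ 66.9 atm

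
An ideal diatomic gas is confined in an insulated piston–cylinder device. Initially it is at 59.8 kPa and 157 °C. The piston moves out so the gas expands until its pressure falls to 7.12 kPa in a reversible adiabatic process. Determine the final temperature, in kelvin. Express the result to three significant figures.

Adiabatic: T₂/T₁ = (P₂/P₁)^((γ−1)/γ).
For a diatomic ideal gas γ = 7/5, so (γ−1)/γ = 2/7.
T₁ = 157 °C = 430.1 K.
T₂ = 430.1 × (7.12/59.8)^(2/7) = 234.2 K.

T₂ ≈ 234 K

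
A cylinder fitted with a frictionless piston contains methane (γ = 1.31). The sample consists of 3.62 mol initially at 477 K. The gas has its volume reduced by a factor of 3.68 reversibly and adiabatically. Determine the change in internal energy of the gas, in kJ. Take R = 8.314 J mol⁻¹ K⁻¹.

ΔU ≈ 23.0 kJ

For a reversible adiabat TV^(γ−1) is constant, so T₂ = T₁ (V₁/V₂)^(γ−1).
T₂ = 477 × 3.68^(0.31) = 714.4 K.
Q = 0, so ΔU = W_on_gas = nCᵥΔT with Cᵥ = R/(γ−1) = 26.82 J/(mol·K).
ΔU = 3.62 × 26.82 × (714.4 − 477) = 23050 J.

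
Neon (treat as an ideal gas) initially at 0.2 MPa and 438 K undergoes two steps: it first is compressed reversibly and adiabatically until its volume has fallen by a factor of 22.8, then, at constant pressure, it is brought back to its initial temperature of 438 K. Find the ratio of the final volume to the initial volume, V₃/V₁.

V₃/V₁ ≈ 0.00545

For a monatomic ideal gas γ = 5/3.
Adiabatic step: V₂/V₁ = 0.04386; T₂ = T₁·22.8^(2/3) = 3522 K.
Isobaric step: V₃/V₂ = T₃/T₂ = 438/3522.
V₃/V₁ = (V₂/V₁)(V₃/V₂) = 0.04386 × (438/3522) = 0.005455.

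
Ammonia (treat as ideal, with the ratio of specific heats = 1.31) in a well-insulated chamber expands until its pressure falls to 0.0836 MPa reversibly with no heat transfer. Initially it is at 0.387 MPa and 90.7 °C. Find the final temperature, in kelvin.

T₂ ≈ 253 K

Adiabatic: T₂/T₁ = (P₂/P₁)^((γ−1)/γ).
T₁ = 90.7 °C = 363.8 K.
T₂ = 363.8 × (0.0836/0.387)^(0.237) = 253.2 K.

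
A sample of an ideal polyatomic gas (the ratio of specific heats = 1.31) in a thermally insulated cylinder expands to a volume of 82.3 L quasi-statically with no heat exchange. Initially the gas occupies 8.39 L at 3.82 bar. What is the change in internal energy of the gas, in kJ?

P₂ = P₁(V₁/V₂)^γ = 3.82×(8.39/82.3)^(1.31) = 0.1919 bar.
For a reversible adiabat, W_by_gas = (P₁V₁ − P₂V₂)/(γ−1).
W_by = (382000×0.00839 − 19190×0.0823) / (0.31) = 5245 J.
Q = 0 ⇒ ΔU = −W_by = -5245 J.

ΔU ≈ -5.24 kJ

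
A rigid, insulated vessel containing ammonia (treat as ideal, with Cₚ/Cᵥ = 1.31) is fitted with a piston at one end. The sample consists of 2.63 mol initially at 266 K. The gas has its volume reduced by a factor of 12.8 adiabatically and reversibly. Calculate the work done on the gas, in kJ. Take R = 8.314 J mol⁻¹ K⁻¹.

W ≈ 22.6 kJ

Adiabatic: T₁V₁^(γ−1) = T₂V₂^(γ−1) ⇒ T₂ = T₁ (V₁/V₂)^(γ−1).
T₂ = 266 × 12.8^(0.31) = 586.3 K.
Q = 0, so ΔU = W_on_gas = nCᵥΔT with Cᵥ = R/(γ−1) = 26.82 J/(mol·K).
ΔU = 2.63 × 26.82 × (586.3 − 266) = 22590 J.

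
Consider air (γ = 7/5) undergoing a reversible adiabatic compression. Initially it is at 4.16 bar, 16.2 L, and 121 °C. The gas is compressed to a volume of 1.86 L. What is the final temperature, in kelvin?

T₂ ≈ 937 K

Adiabatic: T₁V₁^(γ−1) = T₂V₂^(γ−1) ⇒ T₂ = T₁ (V₁/V₂)^(γ−1).
T₁ = 121 °C = 394.1 K.
T₂ = 394.1 × (16.2/1.86)^(2/5) = 936.8 K.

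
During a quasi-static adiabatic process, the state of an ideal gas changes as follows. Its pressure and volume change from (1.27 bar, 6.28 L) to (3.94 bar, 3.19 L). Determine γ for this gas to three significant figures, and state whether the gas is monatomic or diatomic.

γ ≈ 1.67; monatomic

PV^γ = const ⇒ γ = ln(P₂/P₁) / ln(V₁/V₂).
γ = ln(3.94/1.27) / ln(6.28/3.19) = 1.671.
γ ≈ 1.67 is close to 5/3, so the gas is monatomic.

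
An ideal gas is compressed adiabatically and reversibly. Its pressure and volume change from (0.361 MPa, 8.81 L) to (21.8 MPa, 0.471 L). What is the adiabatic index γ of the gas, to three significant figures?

γ ≈ 1.40

PV^γ = const ⇒ γ = ln(P₂/P₁) / ln(V₁/V₂).
γ = ln(21.8/0.361) / ln(8.81/0.471) = 1.4.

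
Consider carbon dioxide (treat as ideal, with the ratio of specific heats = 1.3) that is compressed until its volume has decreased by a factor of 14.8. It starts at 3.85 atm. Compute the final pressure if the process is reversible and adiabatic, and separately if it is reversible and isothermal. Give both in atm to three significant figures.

adiabatic: 128 atm; isothermal: 57.0 atm

Isothermal: P₂ = P₁(V₁/V₂) = 3.85×14.8 = 56.98 atm.
Adiabatic: P₂ = P₁(V₁/V₂)^γ = 3.85×14.8^(1.3) = 127.9 atm.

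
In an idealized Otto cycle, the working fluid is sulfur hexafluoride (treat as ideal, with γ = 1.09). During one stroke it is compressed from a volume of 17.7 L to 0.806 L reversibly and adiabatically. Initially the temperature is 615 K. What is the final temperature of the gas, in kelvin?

T₂ ≈ 812 K

For a reversible adiabat TV^(γ−1) is constant, so T₂ = T₁ (V₁/V₂)^(γ−1).
T₂ = 615 × (17.7/0.806)^(0.09) = 812.1 K.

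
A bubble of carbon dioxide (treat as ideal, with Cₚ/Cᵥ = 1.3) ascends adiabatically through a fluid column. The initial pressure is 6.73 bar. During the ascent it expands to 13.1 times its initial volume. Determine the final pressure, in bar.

Adiabatic: P₁V₁^γ = P₂V₂^γ ⇒ P₂ = P₁ (V₁/V₂)^γ.
P₂ = 6.73 × (1/13.1)^(1.3) = 0.2374 bar.

P₂ ≈ 0.237 bar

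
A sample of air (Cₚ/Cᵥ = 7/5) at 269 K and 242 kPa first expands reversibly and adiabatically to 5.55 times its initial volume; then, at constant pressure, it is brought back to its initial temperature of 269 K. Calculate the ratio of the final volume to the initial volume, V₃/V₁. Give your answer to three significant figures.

V₃/V₁ ≈ 11.0

Adiabatic step: V₂/V₁ = 5.55; T₂ = T₁·(1/5.55)^(2/5) = 135.5 K.
Isobaric step: V₃/V₂ = T₃/T₂ = 269/135.5.
V₃/V₁ = (V₂/V₁)(V₃/V₂) = 5.55 × (269/135.5) = 11.02.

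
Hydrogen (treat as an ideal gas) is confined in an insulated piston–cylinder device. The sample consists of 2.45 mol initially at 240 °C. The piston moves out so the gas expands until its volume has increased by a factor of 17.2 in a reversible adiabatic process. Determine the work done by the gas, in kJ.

For a reversible adiabat TV^(γ−1) is constant, so T₂ = T₁ (V₁/V₂)^(γ−1).
γ = 7/5 for a diatomic ideal gas, so γ−1 = 2/5.
T₁ = 240 °C = 513.1 K.
T₂ = 513.1 × (1/17.2)^(2/5) = 164.4 K.
Q = 0, so ΔU = W_on_gas = nCᵥΔT with Cᵥ = R/(γ−1) = 20.79 J/(mol·K).
ΔU = 2.45 × 20.79 × (164.4 − 513.1) = -17760 J.
Work done by the gas = −ΔU = 17760 J.

W ≈ 17.8 kJ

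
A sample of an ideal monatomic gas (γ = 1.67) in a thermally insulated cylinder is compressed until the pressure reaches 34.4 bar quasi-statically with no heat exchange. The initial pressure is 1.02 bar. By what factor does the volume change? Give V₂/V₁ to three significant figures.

From PV^γ = const, V₂/V₁ = (P₁/P₂)^(1/γ).
V₂/V₁ = (1.02/34.4)^(0.599) = 0.1216.

V₂/V₁ ≈ 0.122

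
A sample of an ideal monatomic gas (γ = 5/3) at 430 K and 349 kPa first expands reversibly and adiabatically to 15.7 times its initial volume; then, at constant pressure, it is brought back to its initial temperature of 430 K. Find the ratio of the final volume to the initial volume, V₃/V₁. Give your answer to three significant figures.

V₃/V₁ ≈ 98.4

Adiabatic step: V₂/V₁ = 15.7; T₂ = T₁·(1/15.7)^(2/3) = 68.58 K.
Isobaric step: V₃/V₂ = T₃/T₂ = 430/68.58.
V₃/V₁ = (V₂/V₁)(V₃/V₂) = 15.7 × (430/68.58) = 98.44.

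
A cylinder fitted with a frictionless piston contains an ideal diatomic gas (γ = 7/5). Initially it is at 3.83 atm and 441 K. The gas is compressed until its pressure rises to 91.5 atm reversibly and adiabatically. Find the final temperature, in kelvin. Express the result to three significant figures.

Along an adiabat T P^((1−γ)/γ) is constant, so T₂ = T₁ (P₂/P₁)^((γ−1)/γ).
T₂ = 441 × (91.5/3.83)^(2/7) = 1092 K.

T₂ ≈ 1090 K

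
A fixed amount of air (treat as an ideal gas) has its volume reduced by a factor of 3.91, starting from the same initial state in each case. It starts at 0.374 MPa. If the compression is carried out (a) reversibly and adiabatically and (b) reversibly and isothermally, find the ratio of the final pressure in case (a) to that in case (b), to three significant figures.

P_adiabatic / P_isothermal ≈ 1.73

For a diatomic ideal gas γ = 7/5.
Isothermal: P_b = P₁(V₁/V₂) = 0.374×3.91.
Adiabatic: P_a = P₁(V₁/V₂)^γ = 0.374×3.91^(7/5).
P_a/P_b = (V₁/V₂)^(γ−1) = 3.91^(2/5) = 1.725.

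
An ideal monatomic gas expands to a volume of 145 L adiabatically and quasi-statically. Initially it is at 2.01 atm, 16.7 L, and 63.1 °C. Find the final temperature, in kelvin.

T₂ ≈ 79.6 K

Adiabatic: T₁V₁^(γ−1) = T₂V₂^(γ−1) ⇒ T₂ = T₁ (V₁/V₂)^(γ−1).
γ = 5/3 for a monatomic ideal gas.
T₁ = 63.1 °C = 336.2 K.
T₂ = 336.2 × (16.7/145)^(2/3) = 79.6 K.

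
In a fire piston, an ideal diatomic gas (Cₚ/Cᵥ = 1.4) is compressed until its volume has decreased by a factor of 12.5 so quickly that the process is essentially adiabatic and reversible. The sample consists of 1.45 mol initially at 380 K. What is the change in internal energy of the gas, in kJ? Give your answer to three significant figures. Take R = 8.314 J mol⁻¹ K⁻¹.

ΔU ≈ 20.0 kJ

Adiabatic: T₁V₁^(γ−1) = T₂V₂^(γ−1) ⇒ T₂ = T₁ (V₁/V₂)^(γ−1).
T₂ = 380 × 12.5^(0.4) = 1044 K.
Q = 0, so ΔU = W_on_gas = nCᵥΔT with Cᵥ = R/(γ−1) = 20.79 J/(mol·K).
ΔU = 1.45 × 20.79 × (1044 − 380) = 20000 J.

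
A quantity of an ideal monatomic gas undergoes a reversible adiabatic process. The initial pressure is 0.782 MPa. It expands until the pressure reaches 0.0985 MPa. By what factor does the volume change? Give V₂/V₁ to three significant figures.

V₂/V₁ ≈ 3.47

From PV^γ = const, V₂/V₁ = (P₁/P₂)^(1/γ).
For a monatomic ideal gas γ = 5/3.
V₂/V₁ = (0.782/0.0985)^(3/5) = 3.466.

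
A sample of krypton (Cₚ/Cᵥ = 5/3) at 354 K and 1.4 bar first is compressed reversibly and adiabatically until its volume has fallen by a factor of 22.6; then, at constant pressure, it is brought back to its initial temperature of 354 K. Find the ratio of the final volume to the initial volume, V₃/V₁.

V₃/V₁ ≈ 0.00554

Adiabatic step: V₂/V₁ = 0.04425; T₂ = T₁·22.6^(2/3) = 2830 K.
Isobaric step: V₃/V₂ = T₃/T₂ = 354/2830.
V₃/V₁ = (V₂/V₁)(V₃/V₂) = 0.04425 × (354/2830) = 0.005535.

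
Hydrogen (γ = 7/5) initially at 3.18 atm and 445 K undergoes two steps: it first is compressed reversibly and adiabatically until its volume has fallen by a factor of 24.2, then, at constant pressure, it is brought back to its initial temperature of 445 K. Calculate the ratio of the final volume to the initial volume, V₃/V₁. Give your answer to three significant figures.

Adiabatic step: V₂/V₁ = 0.04132; T₂ = T₁·24.2^(2/5) = 1592 K.
Isobaric step: V₃/V₂ = T₃/T₂ = 445/1592.
V₃/V₁ = (V₂/V₁)(V₃/V₂) = 0.04132 × (445/1592) = 0.01155.

V₃/V₁ ≈ 0.0116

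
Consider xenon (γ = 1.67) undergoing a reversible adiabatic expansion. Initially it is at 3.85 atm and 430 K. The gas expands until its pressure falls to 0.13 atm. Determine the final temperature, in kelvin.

Along an adiabat T P^((1−γ)/γ) is constant, so T₂ = T₁ (P₂/P₁)^((γ−1)/γ).
T₂ = 430 × (0.13/3.85)^(0.401) = 110.4 K.

T₂ ≈ 110 K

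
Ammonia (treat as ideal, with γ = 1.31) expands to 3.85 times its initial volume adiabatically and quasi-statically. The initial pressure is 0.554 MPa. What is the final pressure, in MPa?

Adiabatic: P₁V₁^γ = P₂V₂^γ ⇒ P₂ = P₁ (V₁/V₂)^γ.
P₂ = 0.554 × (1/3.85)^(1.31) = 0.09474 MPa.

P₂ ≈ 0.0947 MPa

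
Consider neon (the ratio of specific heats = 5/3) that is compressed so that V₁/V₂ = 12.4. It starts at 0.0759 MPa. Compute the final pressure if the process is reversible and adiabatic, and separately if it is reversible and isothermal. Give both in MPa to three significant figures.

adiabatic: 5.04 MPa; isothermal: 0.941 MPa

Isothermal: P₂ = P₁(V₁/V₂) = 0.0759×12.4 = 0.9412 MPa.
Adiabatic: P₂ = P₁(V₁/V₂)^γ = 0.0759×12.4^(5/3) = 5.042 MPa.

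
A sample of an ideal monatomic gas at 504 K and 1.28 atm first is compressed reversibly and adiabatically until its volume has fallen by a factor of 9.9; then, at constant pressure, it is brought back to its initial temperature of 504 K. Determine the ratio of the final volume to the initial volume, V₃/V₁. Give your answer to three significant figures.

For a monatomic ideal gas γ = 5/3.
Adiabatic step: V₂/V₁ = 0.101; T₂ = T₁·9.9^(2/3) = 2324 K.
Isobaric step: V₃/V₂ = T₃/T₂ = 504/2324.
V₃/V₁ = (V₂/V₁)(V₃/V₂) = 0.101 × (504/2324) = 0.02191.

V₃/V₁ ≈ 0.0219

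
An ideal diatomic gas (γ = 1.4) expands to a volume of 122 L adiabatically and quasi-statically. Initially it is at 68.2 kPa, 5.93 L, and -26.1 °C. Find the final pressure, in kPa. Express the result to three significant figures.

Adiabatic: P₁V₁^γ = P₂V₂^γ ⇒ P₂ = P₁ (V₁/V₂)^γ.
P₂ = 68.2 × (5.93/122)^(1.4) = 0.9889 kPa.

P₂ ≈ 0.989 kPa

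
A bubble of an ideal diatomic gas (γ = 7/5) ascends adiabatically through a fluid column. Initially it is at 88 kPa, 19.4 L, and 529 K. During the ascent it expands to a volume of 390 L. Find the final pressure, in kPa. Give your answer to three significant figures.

Since PV^γ is constant along a reversible adiabat, P₂ = P₁ (V₁/V₂)^γ.
P₂ = 88 × (19.4/390)^(7/5) = 1.318 kPa.

P₂ ≈ 1.32 kPa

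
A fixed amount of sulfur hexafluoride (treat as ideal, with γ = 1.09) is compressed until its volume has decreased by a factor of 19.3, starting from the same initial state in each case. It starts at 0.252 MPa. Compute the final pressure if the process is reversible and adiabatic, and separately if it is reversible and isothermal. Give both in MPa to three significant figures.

adiabatic: 6.35 MPa; isothermal: 4.86 MPa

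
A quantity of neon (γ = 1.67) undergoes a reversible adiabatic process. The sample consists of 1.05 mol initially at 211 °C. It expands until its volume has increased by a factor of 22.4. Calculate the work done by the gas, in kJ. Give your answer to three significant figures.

W ≈ 5.52 kJ

Adiabatic: T₁V₁^(γ−1) = T₂V₂^(γ−1) ⇒ T₂ = T₁ (V₁/V₂)^(γ−1).
T₁ = 211 °C = 484.1 K.
T₂ = 484.1 × (1/22.4)^(0.67) = 60.3 K.
Q = 0, so ΔU = W_on_gas = nCᵥΔT with Cᵥ = R/(γ−1) = 12.41 J/(mol·K).
ΔU = 1.05 × 12.41 × (60.3 − 484.1) = -5523 J.
Work done by the gas = −ΔU = 5523 J.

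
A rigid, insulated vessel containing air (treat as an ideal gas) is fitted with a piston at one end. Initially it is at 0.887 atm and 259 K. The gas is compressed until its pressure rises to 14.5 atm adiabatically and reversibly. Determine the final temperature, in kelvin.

T₂ ≈ 575 K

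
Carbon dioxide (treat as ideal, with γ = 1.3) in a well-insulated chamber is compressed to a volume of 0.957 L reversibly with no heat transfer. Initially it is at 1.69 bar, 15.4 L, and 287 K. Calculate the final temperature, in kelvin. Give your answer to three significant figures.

Adiabatic: T₁V₁^(γ−1) = T₂V₂^(γ−1) ⇒ T₂ = T₁ (V₁/V₂)^(γ−1).
T₂ = 287 × (15.4/0.957)^(0.3) = 660.5 K.

T₂ ≈ 660 K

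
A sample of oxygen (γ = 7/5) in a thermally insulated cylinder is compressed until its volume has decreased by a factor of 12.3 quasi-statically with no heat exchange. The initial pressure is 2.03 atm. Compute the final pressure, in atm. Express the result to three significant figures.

Since PV^γ is constant along a reversible adiabat, P₂ = P₁ (V₁/V₂)^γ.
P₂ = 2.03 × 12.3^(7/5) = 68.13 atm.

P₂ ≈ 68.1 atm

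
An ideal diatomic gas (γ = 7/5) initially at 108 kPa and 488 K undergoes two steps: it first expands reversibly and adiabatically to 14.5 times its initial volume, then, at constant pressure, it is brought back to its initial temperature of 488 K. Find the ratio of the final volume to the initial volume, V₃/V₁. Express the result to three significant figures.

V₃/V₁ ≈ 42.3

Adiabatic step: V₂/V₁ = 14.5; T₂ = T₁·(1/14.5)^(2/5) = 167.4 K.
Isobaric step: V₃/V₂ = T₃/T₂ = 488/167.4.
V₃/V₁ = (V₂/V₁)(V₃/V₂) = 14.5 × (488/167.4) = 42.26.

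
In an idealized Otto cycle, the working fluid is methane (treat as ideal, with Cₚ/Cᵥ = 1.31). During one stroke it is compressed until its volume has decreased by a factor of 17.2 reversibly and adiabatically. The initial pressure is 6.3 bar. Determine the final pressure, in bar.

P₂ ≈ 262 bar

Since PV^γ is constant along a reversible adiabat, P₂ = P₁ (V₁/V₂)^γ.
P₂ = 6.3 × 17.2^(1.31) = 261.7 bar.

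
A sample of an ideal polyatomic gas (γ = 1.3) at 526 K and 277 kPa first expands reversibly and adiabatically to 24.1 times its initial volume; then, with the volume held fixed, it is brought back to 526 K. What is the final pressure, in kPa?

P₃ ≈ 11.5 kPa

Adiabatic step (PV^γ = const): P₂ = 277×(1/24.1)^(1.3) = 4.424 kPa; T₂ = 526×(1/24.1)^(0.3) = 202.5 K.
Isochoric: P₃ = P₂(T₃/T₂) = 4.424 × (526/202.5) = 11.49 kPa.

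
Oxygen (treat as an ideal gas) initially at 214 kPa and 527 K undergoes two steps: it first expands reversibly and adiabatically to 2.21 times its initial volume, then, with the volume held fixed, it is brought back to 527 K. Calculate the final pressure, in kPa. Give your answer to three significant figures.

For a diatomic ideal gas γ = 7/5.
Adiabatic step (PV^γ = const): P₂ = 214×(1/2.21)^(7/5) = 70.51 kPa; T₂ = 527×(1/2.21)^(2/5) = 383.8 K.
Isochoric: P₃ = P₂(T₃/T₂) = 70.51 × (527/383.8) = 96.83 kPa.

P₃ ≈ 96.8 kPa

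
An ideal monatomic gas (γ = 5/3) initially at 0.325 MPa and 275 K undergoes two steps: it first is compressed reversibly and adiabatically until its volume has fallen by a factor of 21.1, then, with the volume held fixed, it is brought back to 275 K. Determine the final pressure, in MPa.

P₃ ≈ 6.86 MPa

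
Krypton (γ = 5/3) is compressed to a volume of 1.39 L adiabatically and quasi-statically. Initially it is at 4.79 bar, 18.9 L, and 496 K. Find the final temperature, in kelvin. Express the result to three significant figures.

T₂ ≈ 2830 K

For a reversible adiabat TV^(γ−1) is constant, so T₂ = T₁ (V₁/V₂)^(γ−1).
T₂ = 496 × (18.9/1.39)^(2/3) = 2826 K.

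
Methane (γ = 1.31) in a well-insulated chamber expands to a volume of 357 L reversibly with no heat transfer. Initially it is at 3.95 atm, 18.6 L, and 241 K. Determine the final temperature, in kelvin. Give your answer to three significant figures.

T₂ ≈ 96.4 K

For a reversible adiabat TV^(γ−1) is constant, so T₂ = T₁ (V₁/V₂)^(γ−1).
T₂ = 241 × (18.6/357)^(0.31) = 96.44 K.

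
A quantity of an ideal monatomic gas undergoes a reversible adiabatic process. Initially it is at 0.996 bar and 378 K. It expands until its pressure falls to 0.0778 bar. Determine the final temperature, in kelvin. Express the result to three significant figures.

T₂ ≈ 136 K

Along an adiabat T P^((1−γ)/γ) is constant, so T₂ = T₁ (P₂/P₁)^((γ−1)/γ).
For a monatomic ideal gas γ = 5/3, so (γ−1)/γ = 2/5.
T₂ = 378 × (0.0778/0.996)^(2/5) = 136.3 K.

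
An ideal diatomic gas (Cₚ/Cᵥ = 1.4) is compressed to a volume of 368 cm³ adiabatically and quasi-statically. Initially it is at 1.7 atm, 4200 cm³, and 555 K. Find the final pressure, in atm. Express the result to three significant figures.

P₂ ≈ 51.4 atm

Since PV^γ is constant along a reversible adiabat, P₂ = P₁ (V₁/V₂)^γ.
P₂ = 1.7 × (4200/368)^(1.4) = 51.38 atm.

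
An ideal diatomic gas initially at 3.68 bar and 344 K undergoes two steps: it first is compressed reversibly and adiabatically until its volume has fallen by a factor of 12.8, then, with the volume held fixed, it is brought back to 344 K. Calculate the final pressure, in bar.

P₃ ≈ 47.1 bar

For a diatomic ideal gas γ = 7/5.
Adiabatic step (PV^γ = const): P₂ = 3.68×12.8^(7/5) = 130.6 bar; T₂ = 344×12.8^(2/5) = 953.8 K.
Isochoric: P₃ = P₂(T₃/T₂) = 130.6 × (344/953.8) = 47.1 bar.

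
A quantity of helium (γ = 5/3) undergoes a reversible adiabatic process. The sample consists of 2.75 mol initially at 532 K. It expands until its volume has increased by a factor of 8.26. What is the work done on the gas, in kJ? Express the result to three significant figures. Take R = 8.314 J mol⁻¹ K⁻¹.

W ≈ -13.8 kJ

For a reversible adiabat TV^(γ−1) is constant, so T₂ = T₁ (V₁/V₂)^(γ−1).
T₂ = 532 × (1/8.26)^(2/3) = 130.2 K.
Q = 0, so ΔU = W_on_gas = nCᵥΔT with Cᵥ = R/(γ−1) = 12.47 J/(mol·K).
ΔU = 2.75 × 12.47 × (130.2 − 532) = -13780 J.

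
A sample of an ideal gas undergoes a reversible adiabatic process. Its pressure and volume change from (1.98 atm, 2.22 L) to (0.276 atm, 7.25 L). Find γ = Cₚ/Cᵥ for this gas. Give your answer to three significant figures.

γ ≈ 1.66

PV^γ = const ⇒ γ = ln(P₂/P₁) / ln(V₁/V₂).
γ = ln(0.276/1.98) / ln(2.22/7.25) = 1.665.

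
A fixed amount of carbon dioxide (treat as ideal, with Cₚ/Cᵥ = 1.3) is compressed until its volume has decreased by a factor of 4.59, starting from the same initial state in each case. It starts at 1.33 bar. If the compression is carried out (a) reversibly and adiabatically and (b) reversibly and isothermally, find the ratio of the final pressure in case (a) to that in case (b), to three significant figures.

P_adiabatic / P_isothermal ≈ 1.58

Isothermal: P_b = P₁(V₁/V₂) = 1.33×4.59.
Adiabatic: P_a = P₁(V₁/V₂)^γ = 1.33×4.59^(1.3).
P_a/P_b = (V₁/V₂)^(γ−1) = 4.59^(0.3) = 1.58.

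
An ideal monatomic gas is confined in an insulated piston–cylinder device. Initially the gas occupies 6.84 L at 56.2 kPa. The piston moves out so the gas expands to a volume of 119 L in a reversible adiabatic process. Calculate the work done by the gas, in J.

γ = 5/3 for a monatomic ideal gas.
P₂ = P₁(V₁/V₂)^γ = 56.2×(6.84/119)^(5/3) = 0.4811 kPa.
For a reversible adiabat, W_by_gas = (P₁V₁ − P₂V₂)/(γ−1).
W_by = (56200×0.00684 − 481.1×0.119) / (2/3) = 490.7 J.

W ≈ 491 J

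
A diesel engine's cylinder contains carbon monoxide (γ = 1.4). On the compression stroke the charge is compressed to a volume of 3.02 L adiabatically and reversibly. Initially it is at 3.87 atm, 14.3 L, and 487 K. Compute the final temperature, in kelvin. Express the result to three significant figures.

Adiabatic: T₁V₁^(γ−1) = T₂V₂^(γ−1) ⇒ T₂ = T₁ (V₁/V₂)^(γ−1).
T₂ = 487 × (14.3/3.02)^(0.4) = 907.1 K.

T₂ ≈ 907 K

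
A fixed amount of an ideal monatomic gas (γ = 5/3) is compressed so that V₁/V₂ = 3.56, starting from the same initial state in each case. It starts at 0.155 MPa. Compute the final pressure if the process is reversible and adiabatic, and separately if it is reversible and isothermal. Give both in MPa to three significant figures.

adiabatic: 1.29 MPa; isothermal: 0.552 MPa

Isothermal: P₂ = P₁(V₁/V₂) = 0.155×3.56 = 0.5518 MPa.
Adiabatic: P₂ = P₁(V₁/V₂)^γ = 0.155×3.56^(5/3) = 1.287 MPa.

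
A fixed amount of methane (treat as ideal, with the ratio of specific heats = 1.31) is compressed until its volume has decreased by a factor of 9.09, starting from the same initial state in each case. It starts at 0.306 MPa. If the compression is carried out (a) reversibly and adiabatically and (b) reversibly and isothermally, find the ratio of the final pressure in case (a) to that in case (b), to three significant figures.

Isothermal: P_b = P₁(V₁/V₂) = 0.306×9.09.
Adiabatic: P_a = P₁(V₁/V₂)^γ = 0.306×9.09^(1.31).
P_a/P_b = (V₁/V₂)^(γ−1) = 9.09^(0.31) = 1.982.

P_adiabatic / P_isothermal ≈ 1.98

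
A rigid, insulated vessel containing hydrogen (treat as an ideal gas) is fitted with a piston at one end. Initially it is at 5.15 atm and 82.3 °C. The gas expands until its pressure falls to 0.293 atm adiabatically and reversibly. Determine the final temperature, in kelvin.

Along an adiabat T P^((1−γ)/γ) is constant, so T₂ = T₁ (P₂/P₁)^((γ−1)/γ).
For a diatomic ideal gas γ = 7/5, so (γ−1)/γ = 2/7.
T₁ = 82.3 °C = 355.4 K.
T₂ = 355.4 × (0.293/5.15)^(2/7) = 156.7 K.

T₂ ≈ 157 K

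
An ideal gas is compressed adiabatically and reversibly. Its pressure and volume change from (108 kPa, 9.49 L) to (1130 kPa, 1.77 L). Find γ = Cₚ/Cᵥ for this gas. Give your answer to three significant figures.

γ ≈ 1.40

PV^γ = const ⇒ γ = ln(P₂/P₁) / ln(V₁/V₂).
γ = ln(1130/108) / ln(9.49/1.77) = 1.398.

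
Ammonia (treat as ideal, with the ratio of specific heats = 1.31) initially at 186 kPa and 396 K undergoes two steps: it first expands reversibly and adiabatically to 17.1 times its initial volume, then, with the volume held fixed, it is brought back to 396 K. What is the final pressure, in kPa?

P₃ ≈ 10.9 kPa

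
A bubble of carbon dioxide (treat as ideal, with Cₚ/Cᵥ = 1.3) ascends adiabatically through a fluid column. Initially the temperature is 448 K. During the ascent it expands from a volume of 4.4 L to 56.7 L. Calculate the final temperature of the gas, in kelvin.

Adiabatic: T₁V₁^(γ−1) = T₂V₂^(γ−1) ⇒ T₂ = T₁ (V₁/V₂)^(γ−1).
T₂ = 448 × (4.4/56.7)^(0.3) = 208.1 K.

T₂ ≈ 208 K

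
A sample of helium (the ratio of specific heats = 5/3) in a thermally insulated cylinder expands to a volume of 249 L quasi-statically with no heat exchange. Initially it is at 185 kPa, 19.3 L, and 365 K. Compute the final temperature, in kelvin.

T₂ ≈ 66.4 K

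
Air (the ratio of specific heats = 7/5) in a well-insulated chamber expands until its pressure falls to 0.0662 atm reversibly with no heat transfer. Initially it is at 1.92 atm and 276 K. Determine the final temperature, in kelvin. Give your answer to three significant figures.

Adiabatic: T₂/T₁ = (P₂/P₁)^((γ−1)/γ).
T₂ = 276 × (0.0662/1.92)^(2/7) = 105.5 K.

T₂ ≈ 105 K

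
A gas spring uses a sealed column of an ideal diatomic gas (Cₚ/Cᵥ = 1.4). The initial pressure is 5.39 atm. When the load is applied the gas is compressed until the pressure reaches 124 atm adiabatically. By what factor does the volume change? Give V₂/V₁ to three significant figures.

From PV^γ = const, V₂/V₁ = (P₁/P₂)^(1/γ).
V₂/V₁ = (5.39/124)^(0.714) = 0.1065.

V₂/V₁ ≈ 0.106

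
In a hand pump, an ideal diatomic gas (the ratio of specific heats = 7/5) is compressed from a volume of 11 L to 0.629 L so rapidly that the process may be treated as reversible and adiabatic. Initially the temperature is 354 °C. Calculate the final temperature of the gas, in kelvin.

For a reversible adiabat TV^(γ−1) is constant, so T₂ = T₁ (V₁/V₂)^(γ−1).
T₁ = 354 °C = 627.1 K.
T₂ = 627.1 × (11/0.629)^(2/5) = 1970 K.

T₂ ≈ 1970 K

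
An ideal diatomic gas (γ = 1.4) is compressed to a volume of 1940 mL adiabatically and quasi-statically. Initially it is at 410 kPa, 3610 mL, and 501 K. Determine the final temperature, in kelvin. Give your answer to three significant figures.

For a reversible adiabat TV^(γ−1) is constant, so T₂ = T₁ (V₁/V₂)^(γ−1).
T₂ = 501 × (3610/1940)^(0.4) = 642.3 K.

T₂ ≈ 642 K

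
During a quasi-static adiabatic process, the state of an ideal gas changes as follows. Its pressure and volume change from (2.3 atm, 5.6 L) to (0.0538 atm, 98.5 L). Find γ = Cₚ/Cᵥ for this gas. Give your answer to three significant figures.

γ ≈ 1.31

PV^γ = const ⇒ γ = ln(P₂/P₁) / ln(V₁/V₂).
γ = ln(0.0538/2.3) / ln(5.6/98.5) = 1.31.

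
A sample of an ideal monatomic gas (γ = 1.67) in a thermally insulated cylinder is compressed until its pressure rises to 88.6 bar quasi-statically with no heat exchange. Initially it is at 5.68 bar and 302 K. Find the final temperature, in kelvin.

T₂ ≈ 909 K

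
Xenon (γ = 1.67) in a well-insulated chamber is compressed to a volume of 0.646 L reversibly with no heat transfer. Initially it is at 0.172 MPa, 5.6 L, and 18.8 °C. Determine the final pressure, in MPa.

Since PV^γ is constant along a reversible adiabat, P₂ = P₁ (V₁/V₂)^γ.
P₂ = 0.172 × (5.6/0.646)^(1.67) = 6.337 MPa.

P₂ ≈ 6.34 MPa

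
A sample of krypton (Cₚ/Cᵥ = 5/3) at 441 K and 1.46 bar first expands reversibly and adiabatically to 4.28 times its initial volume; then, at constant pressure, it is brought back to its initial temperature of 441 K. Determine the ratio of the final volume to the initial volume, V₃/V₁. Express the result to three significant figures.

V₃/V₁ ≈ 11.3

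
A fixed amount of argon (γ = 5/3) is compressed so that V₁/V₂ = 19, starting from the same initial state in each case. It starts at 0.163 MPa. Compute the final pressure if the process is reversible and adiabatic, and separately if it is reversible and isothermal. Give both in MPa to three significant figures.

adiabatic: 22.1 MPa; isothermal: 3.10 MPa

Isothermal: P₂ = P₁(V₁/V₂) = 0.163×19 = 3.097 MPa.
Adiabatic: P₂ = P₁(V₁/V₂)^γ = 0.163×19^(5/3) = 22.05 MPa.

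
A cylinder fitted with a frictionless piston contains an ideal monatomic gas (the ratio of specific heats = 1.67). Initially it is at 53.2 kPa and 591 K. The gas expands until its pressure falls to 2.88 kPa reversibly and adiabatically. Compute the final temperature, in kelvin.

T₂ ≈ 183 K

Adiabatic: T₂/T₁ = (P₂/P₁)^((γ−1)/γ).
T₂ = 591 × (2.88/53.2)^(0.401) = 183.4 K.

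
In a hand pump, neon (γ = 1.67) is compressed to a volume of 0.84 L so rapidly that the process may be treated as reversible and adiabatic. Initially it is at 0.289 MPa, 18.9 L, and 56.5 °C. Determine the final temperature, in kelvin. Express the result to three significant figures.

T₂ ≈ 2650 K

Adiabatic: T₁V₁^(γ−1) = T₂V₂^(γ−1) ⇒ T₂ = T₁ (V₁/V₂)^(γ−1).
T₁ = 56.5 °C = 329.6 K.
T₂ = 329.6 × (18.9/0.84)^(0.67) = 2655 K.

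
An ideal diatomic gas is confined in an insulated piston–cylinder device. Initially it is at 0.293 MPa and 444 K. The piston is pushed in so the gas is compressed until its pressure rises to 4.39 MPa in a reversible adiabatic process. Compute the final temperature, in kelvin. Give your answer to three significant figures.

Adiabatic: T₂/T₁ = (P₂/P₁)^((γ−1)/γ).
For a diatomic ideal gas γ = 7/5, so (γ−1)/γ = 2/7.
T₂ = 444 × (4.39/0.293)^(2/7) = 962.2 K.

T₂ ≈ 962 K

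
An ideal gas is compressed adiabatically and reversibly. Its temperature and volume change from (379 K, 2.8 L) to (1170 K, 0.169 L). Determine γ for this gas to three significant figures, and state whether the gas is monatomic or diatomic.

TV^(γ−1) = const ⇒ γ − 1 = ln(T₂/T₁) / ln(V₁/V₂).
γ = 1 + ln(1170/379) / ln(2.8/0.169) = 1.402.
γ ≈ 1.40 is close to 7/5, so the gas is diatomic.

γ ≈ 1.40; diatomic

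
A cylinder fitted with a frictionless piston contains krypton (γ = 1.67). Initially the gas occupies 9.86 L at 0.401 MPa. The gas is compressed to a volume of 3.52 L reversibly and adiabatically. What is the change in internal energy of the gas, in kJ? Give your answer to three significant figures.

P₂ = P₁(V₁/V₂)^γ = 0.401×(9.86/3.52)^(1.67) = 2.24 MPa.
For a reversible adiabat, W_by_gas = (P₁V₁ − P₂V₂)/(γ−1).
W_by = (401000×0.00986 − 2.24×10^6×0.00352) / (0.67) = -5866 J.
Q = 0 ⇒ ΔU = −W_by = 5866 J.

ΔU ≈ 5.87 kJ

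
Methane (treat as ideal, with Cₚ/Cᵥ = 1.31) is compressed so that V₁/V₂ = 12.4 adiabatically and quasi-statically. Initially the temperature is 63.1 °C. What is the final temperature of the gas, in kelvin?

For a reversible adiabat TV^(γ−1) is constant, so T₂ = T₁ (V₁/V₂)^(γ−1).
T₁ = 63.1 °C = 336.2 K.
T₂ = 336.2 × 12.4^(0.31) = 733.9 K.

T₂ ≈ 734 K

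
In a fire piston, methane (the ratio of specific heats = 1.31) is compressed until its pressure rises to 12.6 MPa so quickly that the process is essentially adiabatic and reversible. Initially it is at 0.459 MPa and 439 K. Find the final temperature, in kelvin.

Along an adiabat T P^((1−γ)/γ) is constant, so T₂ = T₁ (P₂/P₁)^((γ−1)/γ).
T₂ = 439 × (12.6/0.459)^(0.237) = 961.4 K.

T₂ ≈ 961 K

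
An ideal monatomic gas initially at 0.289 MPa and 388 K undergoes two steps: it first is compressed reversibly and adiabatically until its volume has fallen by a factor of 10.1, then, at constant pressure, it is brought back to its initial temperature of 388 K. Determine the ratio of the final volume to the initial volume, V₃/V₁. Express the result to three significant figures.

For a monatomic ideal gas γ = 5/3.
Adiabatic step: V₂/V₁ = 0.09901; T₂ = T₁·10.1^(2/3) = 1813 K.
Isobaric step: V₃/V₂ = T₃/T₂ = 388/1813.
V₃/V₁ = (V₂/V₁)(V₃/V₂) = 0.09901 × (388/1813) = 0.02119.

V₃/V₁ ≈ 0.0212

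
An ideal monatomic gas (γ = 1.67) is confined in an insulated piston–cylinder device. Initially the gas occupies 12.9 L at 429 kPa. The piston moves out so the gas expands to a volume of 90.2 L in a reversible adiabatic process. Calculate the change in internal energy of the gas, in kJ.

P₂ = P₁(V₁/V₂)^γ = 429×(12.9/90.2)^(1.67) = 16.67 kPa.
For a reversible adiabat, W_by_gas = (P₁V₁ − P₂V₂)/(γ−1).
W_by = (429000×0.0129 − 16670×0.0902) / (0.67) = 6016 J.
Q = 0 ⇒ ΔU = −W_by = -6016 J.

ΔU ≈ -6.02 kJ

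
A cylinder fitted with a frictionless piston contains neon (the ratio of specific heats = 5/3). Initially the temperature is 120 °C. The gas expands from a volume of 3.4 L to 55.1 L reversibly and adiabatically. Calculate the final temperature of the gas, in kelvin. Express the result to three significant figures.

T₂ ≈ 61.4 K

Adiabatic: T₁V₁^(γ−1) = T₂V₂^(γ−1) ⇒ T₂ = T₁ (V₁/V₂)^(γ−1).
T₁ = 120 °C = 393.1 K.
T₂ = 393.1 × (3.4/55.1)^(2/3) = 61.39 K.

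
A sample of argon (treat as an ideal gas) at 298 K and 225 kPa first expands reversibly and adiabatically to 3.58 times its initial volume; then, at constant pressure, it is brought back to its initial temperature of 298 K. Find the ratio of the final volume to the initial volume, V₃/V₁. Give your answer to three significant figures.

For a monatomic ideal gas γ = 5/3.
Adiabatic step: V₂/V₁ = 3.58; T₂ = T₁·(1/3.58)^(2/3) = 127.3 K.
Isobaric step: V₃/V₂ = T₃/T₂ = 298/127.3.
V₃/V₁ = (V₂/V₁)(V₃/V₂) = 3.58 × (298/127.3) = 8.378.

V₃/V₁ ≈ 8.38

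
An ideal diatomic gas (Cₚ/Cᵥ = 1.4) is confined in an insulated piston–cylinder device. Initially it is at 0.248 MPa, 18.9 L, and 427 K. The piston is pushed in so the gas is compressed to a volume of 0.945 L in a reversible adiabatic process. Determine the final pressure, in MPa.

P₂ ≈ 16.4 MPa

Adiabatic: P₁V₁^γ = P₂V₂^γ ⇒ P₂ = P₁ (V₁/V₂)^γ.
P₂ = 0.248 × (18.9/0.945)^(1.4) = 16.44 MPa.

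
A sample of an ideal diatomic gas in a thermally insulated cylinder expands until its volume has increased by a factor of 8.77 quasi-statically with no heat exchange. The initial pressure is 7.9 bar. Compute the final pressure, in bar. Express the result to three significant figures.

P₂ ≈ 0.378 bar

Adiabatic: P₁V₁^γ = P₂V₂^γ ⇒ P₂ = P₁ (V₁/V₂)^γ.
For a diatomic ideal gas γ = 7/5.
P₂ = 7.9 × (1/8.77)^(7/5) = 0.3779 bar.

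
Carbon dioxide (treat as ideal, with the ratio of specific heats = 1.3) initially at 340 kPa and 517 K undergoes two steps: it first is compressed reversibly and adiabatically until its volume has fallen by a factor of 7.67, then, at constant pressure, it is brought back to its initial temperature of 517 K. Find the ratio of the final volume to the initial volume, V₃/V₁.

Adiabatic step: V₂/V₁ = 0.1304; T₂ = T₁·7.67^(0.3) = 952.6 K.
Isobaric step: V₃/V₂ = T₃/T₂ = 517/952.6.
V₃/V₁ = (V₂/V₁)(V₃/V₂) = 0.1304 × (517/952.6) = 0.07076.

V₃/V₁ ≈ 0.0708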